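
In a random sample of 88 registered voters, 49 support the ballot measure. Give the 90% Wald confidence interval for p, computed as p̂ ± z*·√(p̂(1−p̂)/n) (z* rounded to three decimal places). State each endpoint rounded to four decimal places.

(0.4697, 0.6439)

With x = 49 successes in n = 88, p̂ = 0.55682.
Standard error of p̂: √(0.246772/88) = √0.002804224 = 0.052955.
The 90% critical value is z* = 1.645.
Margin = 1.645·0.052955 = 0.08711.
CI: 0.55682 ± 0.08711 = (0.4697, 0.6439).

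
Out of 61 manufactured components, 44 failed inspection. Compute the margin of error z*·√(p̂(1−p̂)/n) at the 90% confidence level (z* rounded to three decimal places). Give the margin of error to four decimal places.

ME = 0.0944

With x = 44 successes in n = 61, p̂ = 0.72131.
Standard error of p̂: √(0.201021/61) = √0.003295430 = 0.057406.
For 90% confidence, z* = 1.645.
Margin of error = z*·SE = 1.645 × 0.057406 = 0.0944.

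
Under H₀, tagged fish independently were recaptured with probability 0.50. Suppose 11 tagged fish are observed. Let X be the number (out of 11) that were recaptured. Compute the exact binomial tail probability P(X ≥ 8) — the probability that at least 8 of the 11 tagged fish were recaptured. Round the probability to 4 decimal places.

X ~ Binomial(n=11, p=0.50).
P(X ≥ 8) = C(11,8)·0.50^8·0.50^3 + C(11,9)·0.50^9·0.50^2 + C(11,10)·0.50^10·0.50^1 + C(11,11)·0.50^11·0.50^0.
= 0.080566 + 0.026855 + 0.005371 + 0.000488 = 0.1133.

P = 0.1133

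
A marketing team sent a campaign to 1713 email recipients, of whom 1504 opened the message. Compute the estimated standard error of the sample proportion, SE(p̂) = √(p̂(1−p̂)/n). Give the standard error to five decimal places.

SE = 0.00791

The sample proportion is 1504/1713 = 0.87799.
p̂(1−p̂) = 0.87799·0.12201 = 0.107124.
SE = √(0.107124/1713) = 0.00791.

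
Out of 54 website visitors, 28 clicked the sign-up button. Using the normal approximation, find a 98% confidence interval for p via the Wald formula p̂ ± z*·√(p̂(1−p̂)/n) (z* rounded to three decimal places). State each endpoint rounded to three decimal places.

Sample proportion p̂ = 28/54 = 0.51852.
SE = √(p̂(1−p̂)/n) = √(0.249657/54) = 0.067995.
The 98% critical value is z* = 2.326.
Margin of error: 2.326 × 0.067995 = 0.15816.
Interval: 0.51852 ± 0.15816 → (0.360, 0.677).

(0.360, 0.677)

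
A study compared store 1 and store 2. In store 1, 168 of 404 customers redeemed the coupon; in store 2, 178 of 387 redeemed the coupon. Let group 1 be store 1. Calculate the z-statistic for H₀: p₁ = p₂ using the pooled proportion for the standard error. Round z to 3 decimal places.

z = -1.250

Sample proportions: p̂₁ = 168/404 = 0.41584 and p̂₂ = 178/387 = 0.45995.
Pooled p̂ = (168+178)/(404+387) = 346/791 = 0.43742.
SE = √[p̂(1−p̂)(1/n₁+1/n₂)] = √[0.43742·0.56258·(1/404+1/387)] ≈ 0.035284.
z = -0.04411/0.035284 = -1.250.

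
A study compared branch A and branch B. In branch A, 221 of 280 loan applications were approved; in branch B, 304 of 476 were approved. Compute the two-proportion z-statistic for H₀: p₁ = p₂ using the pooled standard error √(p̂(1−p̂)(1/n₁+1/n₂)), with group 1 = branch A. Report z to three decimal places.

z = 4.342

Sample proportions: p̂₁ = 221/280 = 0.78929 and p̂₂ = 304/476 = 0.63866.
Pooling: p̂ = 525/756 = 0.69444.
SE = √[p̂(1−p̂)(1/n₁+1/n₂)] = √[0.69444·0.30556·(1/280+1/476)] ≈ 0.034693.
z = (p̂₁ − p̂₂)/SE = (0.78929 − 0.63866)/0.034693 = 0.15063/0.034693 = 4.342.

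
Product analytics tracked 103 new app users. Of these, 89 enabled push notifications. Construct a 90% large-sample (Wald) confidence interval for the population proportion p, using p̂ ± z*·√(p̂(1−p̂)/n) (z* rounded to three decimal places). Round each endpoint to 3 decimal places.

The sample proportion is 89/103 = 0.86408.
SE(p̂) = √(0.86408·0.13592/103) = 0.033768.
For 90% confidence, z* = 1.645.
Margin = 1.645·0.033768 = 0.05555.
Interval: 0.86408 ± 0.05555 → (0.809, 0.920).

(0.809, 0.920)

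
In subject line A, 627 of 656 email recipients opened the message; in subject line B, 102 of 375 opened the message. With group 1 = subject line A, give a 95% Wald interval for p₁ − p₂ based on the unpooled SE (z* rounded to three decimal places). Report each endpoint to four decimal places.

(0.6361, 0.7315)

p̂₁ = 627/656 = 0.95579, p̂₂ = 102/375 = 0.27200; p̂₁ − p̂₂ = 0.68379.
SE = √(0.000064410 + 0.000528043) = √0.000592453 = 0.024340.
The 95% critical value is z* = 1.960. Margin = 1.960·0.024340 = 0.04771.
So the interval runs from 0.6361 to 0.7315.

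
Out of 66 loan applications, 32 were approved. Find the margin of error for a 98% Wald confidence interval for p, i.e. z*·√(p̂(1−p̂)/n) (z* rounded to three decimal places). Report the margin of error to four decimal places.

ME = 0.1431

The sample proportion is 32/66 = 0.48485.
SE = √(p̂(1−p̂)/n) = √(0.249770/66) = 0.061517.
For 98% confidence, z* = 2.326.
ME = 2.326·0.061517 = 0.1431.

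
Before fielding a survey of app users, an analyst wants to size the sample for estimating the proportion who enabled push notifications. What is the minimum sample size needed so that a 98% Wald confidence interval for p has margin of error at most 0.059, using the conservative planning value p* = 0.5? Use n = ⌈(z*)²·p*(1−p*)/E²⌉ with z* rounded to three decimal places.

z* = 2.326 at the 98% level.
p*(1−p*) = 0.50·0.50 = 0.2500.
(z*)²·p*(1−p*)/E² = 5.410276·0.2500/0.003481 = 388.558.
Rounding up, n = 389.

n = 389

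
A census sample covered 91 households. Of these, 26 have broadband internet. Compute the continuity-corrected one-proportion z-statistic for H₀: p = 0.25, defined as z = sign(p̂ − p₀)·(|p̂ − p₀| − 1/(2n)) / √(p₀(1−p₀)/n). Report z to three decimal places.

With x = 26 successes in n = 91, p̂ = 0.28571. p̂ − p₀ = 0.035714.
Continuity correction 1/(2n) = 1/182 = 0.005495.
Corrected numerator: |0.035714| − 0.005495 = 0.030219.
Null standard error: √(0.25·0.75/91) = √0.002060440 = 0.045392.
z = +0.030219/0.045392 = 0.666.

z = 0.666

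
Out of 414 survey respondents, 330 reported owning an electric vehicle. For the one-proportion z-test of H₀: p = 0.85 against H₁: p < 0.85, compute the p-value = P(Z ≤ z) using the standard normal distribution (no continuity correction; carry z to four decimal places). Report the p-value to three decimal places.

The sample proportion is 330/414 = 0.79710.
SE₀ = √(0.85·0.15/414) = 0.017549.
Test statistic (full precision, shown to 4 dp): z = (330/414 − 0.85)/SE₀ ≈ -3.0143.
p-value = P(Z ≤ z) with z = -3.0143 → 0.001.

p-value = 0.001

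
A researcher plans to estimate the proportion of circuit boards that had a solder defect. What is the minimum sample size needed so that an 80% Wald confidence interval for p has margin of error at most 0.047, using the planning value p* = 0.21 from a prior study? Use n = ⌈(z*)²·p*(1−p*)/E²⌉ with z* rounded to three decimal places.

n = 124

For 80% confidence, z* = 1.282.
p*(1−p*) = 0.1659.
Required n before rounding: 1.643524 × 0.1659 / 0.047² = 123.432.
Rounding up, n = 124.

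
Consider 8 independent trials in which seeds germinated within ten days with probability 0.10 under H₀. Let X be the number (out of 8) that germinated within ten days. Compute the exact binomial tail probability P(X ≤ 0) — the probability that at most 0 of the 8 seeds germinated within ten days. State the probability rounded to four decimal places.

X ~ Binomial(n=8, p=0.10).
P(X ≤ 0) = C(8,0)·0.10^0·0.90^8.
= 0.430467 = 0.4305.

P = 0.4305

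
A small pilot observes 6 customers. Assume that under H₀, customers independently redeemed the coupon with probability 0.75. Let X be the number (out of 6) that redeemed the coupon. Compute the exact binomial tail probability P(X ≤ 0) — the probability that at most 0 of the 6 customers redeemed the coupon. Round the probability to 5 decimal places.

X ~ Binomial(n=6, p=0.75).
P(X ≤ 0) = C(6,0)·0.75^0·0.25^6.
= 0.000244 = 0.00024.

P = 0.00024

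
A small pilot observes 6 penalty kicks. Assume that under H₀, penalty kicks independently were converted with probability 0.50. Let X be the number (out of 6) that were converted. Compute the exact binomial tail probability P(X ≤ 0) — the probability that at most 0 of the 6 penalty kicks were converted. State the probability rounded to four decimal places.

X is binomial with n = 6 and p = 0.50.
P(X ≤ 0) = C(6,0)·0.50^0·0.50^6.
= 0.015625 = 0.0156.

P = 0.0156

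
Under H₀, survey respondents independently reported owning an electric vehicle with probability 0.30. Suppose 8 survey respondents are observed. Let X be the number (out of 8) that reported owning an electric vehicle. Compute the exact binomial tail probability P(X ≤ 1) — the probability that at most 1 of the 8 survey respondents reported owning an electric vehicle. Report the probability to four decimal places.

P = 0.2553

X is binomial with n = 8 and p = 0.30.
P(X ≤ 1) = C(8,0)·0.30^0·0.70^8 + C(8,1)·0.30^1·0.70^7.
= 0.057648 + 0.197650 = 0.2553.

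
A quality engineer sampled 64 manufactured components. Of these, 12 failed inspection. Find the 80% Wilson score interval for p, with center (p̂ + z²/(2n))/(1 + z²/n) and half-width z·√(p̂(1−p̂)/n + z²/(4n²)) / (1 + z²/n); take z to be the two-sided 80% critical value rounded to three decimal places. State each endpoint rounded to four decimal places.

(0.1331, 0.2576)

p̂ = 12/64 = 0.18750; z = 1.282, so z² = 1.643524.
Denominator 1 + z²/n = 1 + 1.643524/64 = 1.025680.
Center = (0.18750 + 0.012840)/1.025680 = 0.19532.
Radicand: p̂(1−p̂)/n + z²/(4n²) = 0.002380371 + 0.000100313 = 0.002480684.
Half-width = z·√(radicand)/denom = 1.282·0.049806/1.025680 = 0.06225.
CI: 0.19532 ± 0.06225 = (0.1331, 0.2576).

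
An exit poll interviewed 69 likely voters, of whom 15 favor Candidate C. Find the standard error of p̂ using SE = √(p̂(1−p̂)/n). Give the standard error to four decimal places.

SE = 0.0497

p̂ = 15/69 = 0.21739.
p̂(1−p̂) = 0.21739·0.78261 = 0.170132.
SE = √(0.170132/69) = 0.0497.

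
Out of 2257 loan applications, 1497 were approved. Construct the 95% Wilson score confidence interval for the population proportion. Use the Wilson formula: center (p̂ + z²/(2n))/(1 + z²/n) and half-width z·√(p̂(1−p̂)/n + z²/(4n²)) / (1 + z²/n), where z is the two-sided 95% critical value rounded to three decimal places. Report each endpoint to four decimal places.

(0.6435, 0.6825)

Here p̂ = 1497/2257 = 0.66327 and z = 1.960 (z² = 3.841600).
Denominator 1 + z²/n = 1 + 3.841600/2257 = 1.001702.
Adjusted center: (0.66327 + z²/(2n))/1.001702 = 0.66299.
Radicand: p̂(1−p̂)/n + z²/(4n²) = 0.000098956 + 0.000000189 = 0.000099145.
Half-width = z·√(radicand)/denom = 1.960·0.009957/1.001702 = 0.01948.
Interval: 0.66299 ± 0.01948 → (0.6435, 0.6825).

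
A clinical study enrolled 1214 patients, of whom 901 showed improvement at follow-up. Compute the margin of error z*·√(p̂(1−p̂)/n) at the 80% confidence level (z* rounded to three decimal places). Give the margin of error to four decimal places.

With x = 901 successes in n = 1214, p̂ = 0.74217.
SE = √(p̂(1−p̂)/n) = √(0.191351/1214) = 0.012555.
For 80% confidence, z* = 1.282.
ME = 1.282·0.012555 = 0.0161.

ME = 0.0161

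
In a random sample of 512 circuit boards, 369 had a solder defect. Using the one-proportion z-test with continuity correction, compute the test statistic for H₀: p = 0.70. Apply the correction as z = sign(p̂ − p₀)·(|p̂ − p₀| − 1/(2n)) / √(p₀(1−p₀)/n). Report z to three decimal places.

z = 0.974

p̂ = 369/512 = 0.72070. p̂ − p₀ = 0.020703.
1/(2n) = 0.000977.
Corrected numerator: |0.020703| − 0.000977 = 0.019726.
Under H₀, SE = √(p₀(1−p₀)/n) = √(0.70·0.30/512) = √0.000410156 = 0.020252.
z = +0.019726/0.020252 = 0.974.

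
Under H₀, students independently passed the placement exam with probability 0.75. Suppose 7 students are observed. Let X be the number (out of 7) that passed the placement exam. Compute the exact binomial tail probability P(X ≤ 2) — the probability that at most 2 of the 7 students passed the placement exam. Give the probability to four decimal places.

P = 0.0129

X is binomial with n = 7 and p = 0.75.
P(X ≤ 2) = C(7,0)·0.75^0·0.25^7 + C(7,1)·0.75^1·0.25^6 + C(7,2)·0.75^2·0.25^5.
= 0.000061 + 0.001282 + 0.011536 = 0.0129.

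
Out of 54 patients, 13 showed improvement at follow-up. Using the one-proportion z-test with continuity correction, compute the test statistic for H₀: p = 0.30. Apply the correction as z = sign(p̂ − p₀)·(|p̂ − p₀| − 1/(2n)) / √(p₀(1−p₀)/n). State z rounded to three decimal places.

z = -0.802

With x = 13 successes in n = 54, p̂ = 0.24074. p̂ − p₀ = -0.059259.
1/(2n) = 0.009259.
Corrected numerator: |-0.059259| − 0.009259 = 0.050000.
Under H₀, SE = √(p₀(1−p₀)/n) = √(0.30·0.70/54) = √0.003888889 = 0.062361.
z = −0.050000/0.062361 = -0.802.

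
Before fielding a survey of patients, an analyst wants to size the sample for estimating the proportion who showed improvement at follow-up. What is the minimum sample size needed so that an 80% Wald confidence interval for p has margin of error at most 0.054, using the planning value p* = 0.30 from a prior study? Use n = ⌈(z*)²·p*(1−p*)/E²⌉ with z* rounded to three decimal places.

n = 119

The 80% critical value is z* = 1.282.
p*(1−p*) = 0.30·0.70 = 0.2100.
Required n before rounding: 1.643524 × 0.2100 / 0.054² = 118.361.
Rounding up, n = 119.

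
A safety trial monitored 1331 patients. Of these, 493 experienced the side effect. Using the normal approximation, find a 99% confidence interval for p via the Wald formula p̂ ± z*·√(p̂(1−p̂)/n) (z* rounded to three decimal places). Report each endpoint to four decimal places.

The sample proportion is 493/1331 = 0.37040.
Standard error of p̂: √(0.233203/1331) = √0.000175209 = 0.013237.
For 99% confidence, z* = 2.576.
Margin = 2.576·0.013237 = 0.03410.
CI: 0.37040 ± 0.03410 = (0.3363, 0.4045).

(0.3363, 0.4045)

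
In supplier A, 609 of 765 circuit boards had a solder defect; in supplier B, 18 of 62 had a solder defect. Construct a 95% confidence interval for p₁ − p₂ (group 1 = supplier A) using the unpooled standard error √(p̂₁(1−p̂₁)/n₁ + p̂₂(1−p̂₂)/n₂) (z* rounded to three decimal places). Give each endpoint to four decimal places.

(0.3892, 0.6223)

p̂₁ = 609/765 = 0.79608, p̂₂ = 18/62 = 0.29032; p̂₁ − p̂₂ = 0.50576.
SE = √(0.000212206 + 0.003323151) = √0.003535357 = 0.059459.
z* = 1.960 at the 95% level. Margin = 1.960·0.059459 = 0.11654.
Interval: 0.50576 ± 0.11654 → (0.3892, 0.6223).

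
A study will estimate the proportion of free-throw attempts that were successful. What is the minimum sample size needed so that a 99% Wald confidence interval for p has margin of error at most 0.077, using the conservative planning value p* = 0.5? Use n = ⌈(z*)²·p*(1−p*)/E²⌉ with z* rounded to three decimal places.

For 99% confidence, z* = 2.576.
p*(1−p*) = 0.2500.
Required n before rounding: 6.635776 × 0.2500 / 0.077² = 279.802.
Rounding up, n = 280.

n = 280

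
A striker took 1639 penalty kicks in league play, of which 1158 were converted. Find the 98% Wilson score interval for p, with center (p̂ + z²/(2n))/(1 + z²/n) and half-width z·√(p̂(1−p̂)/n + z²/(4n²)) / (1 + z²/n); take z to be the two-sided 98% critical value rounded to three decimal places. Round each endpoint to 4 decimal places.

(0.6797, 0.7320)

p̂ = 1158/1639 = 0.70653; z = 2.326, so z² = 5.410276.
1 + z²/n = 1.003301.
Center = (0.70653 + 0.001650)/1.003301 = 0.70585.
Radicand: p̂(1−p̂)/n + z²/(4n²) = 0.000126508 + 0.000000504 = 0.000127012.
Half-width = z·√(radicand)/denom = 2.326·0.011270/1.003301 = 0.02613.
Interval: 0.70585 ± 0.02613 → (0.6797, 0.7320).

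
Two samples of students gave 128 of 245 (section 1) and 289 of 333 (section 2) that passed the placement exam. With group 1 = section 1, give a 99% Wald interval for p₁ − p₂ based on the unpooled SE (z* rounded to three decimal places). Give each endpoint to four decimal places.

p̂₁ = 128/245 = 0.52245, p̂₂ = 289/333 = 0.86787; p̂₁ − p̂₂ = -0.34542.
Unpooled SE = √(p̂₁(1−p̂₁)/n₁ + p̂₂(1−p̂₂)/n₂) = √(0.001018351 + 0.000344364) = 0.036915.
For 99% confidence, z* = 2.576. Margin of error = 0.09509.
CI: -0.34542 ± 0.09509 = (-0.4405, -0.2503).

(-0.4405, -0.2503)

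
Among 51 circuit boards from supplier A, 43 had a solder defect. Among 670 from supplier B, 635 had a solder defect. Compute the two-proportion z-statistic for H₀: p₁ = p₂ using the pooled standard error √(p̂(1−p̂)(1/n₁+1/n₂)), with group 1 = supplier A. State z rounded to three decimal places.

z = -3.041

Sample proportions: p̂₁ = 43/51 = 0.84314 and p̂₂ = 635/670 = 0.94776.
Pooling: p̂ = 678/721 = 0.94036.
Pooled SE = √[0.0560825·0.02110038] ≈ 0.034400.
z = (p̂₁ − p̂₂)/SE = (0.84314 − 0.94776)/0.034400 = -0.10462/0.034400 = -3.041.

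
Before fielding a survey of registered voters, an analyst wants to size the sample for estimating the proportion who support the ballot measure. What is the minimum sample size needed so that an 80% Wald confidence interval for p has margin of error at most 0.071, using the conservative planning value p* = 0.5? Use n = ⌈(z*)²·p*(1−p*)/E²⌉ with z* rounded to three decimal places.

For 80% confidence, z* = 1.282.
p*(1−p*) = 0.50·0.50 = 0.2500.
Required n before rounding: 1.643524 × 0.2500 / 0.071² = 81.508.
⌈81.508⌉ = 82.

n = 82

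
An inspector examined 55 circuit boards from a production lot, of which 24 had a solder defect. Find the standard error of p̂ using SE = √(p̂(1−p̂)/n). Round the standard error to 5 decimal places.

With x = 24 successes in n = 55, p̂ = 0.43636.
p̂(1−p̂) = 0.245950.
SE = √(0.245950/55) = 0.06687.

SE = 0.06687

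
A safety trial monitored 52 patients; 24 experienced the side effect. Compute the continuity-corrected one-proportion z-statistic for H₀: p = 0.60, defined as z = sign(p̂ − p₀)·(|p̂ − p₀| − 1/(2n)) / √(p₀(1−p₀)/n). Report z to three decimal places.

With x = 24 successes in n = 52, p̂ = 0.46154. p̂ − p₀ = -0.138462.
1/(2n) = 0.009615.
Corrected numerator: |-0.138462| − 0.009615 = 0.128847.
Under H₀, SE = √(p₀(1−p₀)/n) = √(0.60·0.40/52) = √0.004615385 = 0.067937.
z = −0.128847/0.067937 = -1.897.

z = -1.897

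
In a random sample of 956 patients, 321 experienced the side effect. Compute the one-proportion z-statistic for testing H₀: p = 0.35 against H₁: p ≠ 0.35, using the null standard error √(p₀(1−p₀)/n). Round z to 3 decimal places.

Sample proportion p̂ = 321/956 = 0.33577.
SE₀ = √(0.35·0.65/956) = 0.015426.
Test statistic: z = -0.01423/0.015426 = -0.922.

z = -0.922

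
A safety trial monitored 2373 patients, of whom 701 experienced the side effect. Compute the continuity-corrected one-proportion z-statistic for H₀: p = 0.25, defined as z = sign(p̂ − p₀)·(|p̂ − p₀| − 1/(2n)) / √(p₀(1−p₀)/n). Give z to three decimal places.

The sample proportion is 701/2373 = 0.29541. p̂ − p₀ = 0.045407.
1/(2n) = 0.000211.
Corrected numerator: |0.045407| − 0.000211 = 0.045196.
Under H₀, SE = √(p₀(1−p₀)/n) = √(0.25·0.75/2373) = √0.000079014 = 0.008889.
z = +0.045196/0.008889 = 5.084.

z = 5.084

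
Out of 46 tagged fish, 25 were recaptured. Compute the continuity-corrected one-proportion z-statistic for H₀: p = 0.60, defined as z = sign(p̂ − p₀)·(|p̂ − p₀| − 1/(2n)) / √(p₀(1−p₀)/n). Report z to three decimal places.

Sample proportion p̂ = 25/46 = 0.54348. p̂ − p₀ = -0.056522.
1/(2n) = 0.010870.
Corrected numerator: |-0.056522| − 0.010870 = 0.045652.
Under H₀, SE = √(p₀(1−p₀)/n) = √(0.60·0.40/46) = √0.005217391 = 0.072232.
z = (−)0.045652/0.072232 = -0.632.

z = -0.632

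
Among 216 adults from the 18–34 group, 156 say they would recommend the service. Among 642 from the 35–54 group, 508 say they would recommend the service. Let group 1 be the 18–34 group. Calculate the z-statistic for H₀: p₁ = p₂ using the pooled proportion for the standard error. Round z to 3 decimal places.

z = -2.099

Sample proportions: p̂₁ = 156/216 = 0.72222 and p̂₂ = 508/642 = 0.79128.
Pooling: p̂ = 664/858 = 0.77389.
SE = √[p̂(1−p̂)(1/n₁+1/n₂)] = √[0.77389·0.22611·(1/216+1/642)] ≈ 0.032904.
z = -0.06906/0.032904 = -2.099.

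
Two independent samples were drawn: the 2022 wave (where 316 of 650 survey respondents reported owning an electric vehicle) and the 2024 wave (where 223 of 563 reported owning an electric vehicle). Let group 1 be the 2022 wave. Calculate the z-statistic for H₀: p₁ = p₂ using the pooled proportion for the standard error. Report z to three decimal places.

z = 3.148

p̂₁ = 316/650 = 0.48615, p̂₂ = 223/563 = 0.39609.
Pooled p̂ = (316+223)/(650+563) = 539/1213 = 0.44435.
Pooled SE = √[0.2469034·0.00331466] ≈ 0.028608.
z = 0.09006/0.028608 = 3.148.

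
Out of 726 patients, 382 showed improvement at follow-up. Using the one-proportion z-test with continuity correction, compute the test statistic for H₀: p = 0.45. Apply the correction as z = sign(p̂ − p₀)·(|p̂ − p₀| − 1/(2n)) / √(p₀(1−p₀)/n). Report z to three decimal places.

z = 4.088

p̂ = 382/726 = 0.52617. p̂ − p₀ = 0.076171.
Continuity correction 1/(2n) = 1/1452 = 0.000689.
Corrected numerator: |0.076171| − 0.000689 = 0.075482.
Null standard error: √(0.45·0.55/726) = √0.000340909 = 0.018464.
z = (+)0.075482/0.018464 = 4.088.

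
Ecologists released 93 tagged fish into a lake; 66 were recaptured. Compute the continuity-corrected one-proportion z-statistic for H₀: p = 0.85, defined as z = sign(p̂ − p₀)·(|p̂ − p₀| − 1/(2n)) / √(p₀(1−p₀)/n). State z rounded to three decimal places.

z = -3.645

The sample proportion is 66/93 = 0.70968. p̂ − p₀ = -0.140323.
Continuity correction 1/(2n) = 1/186 = 0.005376.
Corrected numerator: |-0.140323| − 0.005376 = 0.134947.
Null standard error: √(0.85·0.15/93) = √0.001370968 = 0.037027.
z = −0.134947/0.037027 = -3.645.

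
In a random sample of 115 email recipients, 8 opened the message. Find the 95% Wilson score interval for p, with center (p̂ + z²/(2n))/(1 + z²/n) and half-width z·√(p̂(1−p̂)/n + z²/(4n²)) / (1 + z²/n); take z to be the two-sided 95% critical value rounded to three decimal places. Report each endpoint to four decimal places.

(0.0357, 0.1313)

p̂ = 8/115 = 0.06957; z = 1.960, so z² = 3.841600.
Denominator 1 + z²/n = 1 + 3.841600/115 = 1.033405.
Adjusted center: (0.06957 + z²/(2n))/1.033405 = 0.08348.
Radicand: p̂(1−p̂)/n + z²/(4n²) = 0.000562834 + 0.000072620 = 0.000635454.
Half-width = 1.960·√0.000635454/1.033405 = 0.04781.
So the interval runs from 0.0357 to 0.1313.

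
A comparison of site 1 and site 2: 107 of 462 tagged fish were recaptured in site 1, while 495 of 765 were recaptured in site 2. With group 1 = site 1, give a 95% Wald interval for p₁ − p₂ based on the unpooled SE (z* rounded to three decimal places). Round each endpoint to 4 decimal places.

p̂₁ = 0.23160, p̂₂ = 0.64706, so the observed difference is -0.41546.
Unpooled SE = √(p̂₁(1−p̂₁)/n₁ + p̂₂(1−p̂₂)/n₂) = √(0.000385200 + 0.000298528) = 0.026148.
For 95% confidence, z* = 1.960. Margin = 1.960·0.026148 = 0.05125.
Interval: -0.41546 ± 0.05125 → (-0.4667, -0.3642).

(-0.4667, -0.3642)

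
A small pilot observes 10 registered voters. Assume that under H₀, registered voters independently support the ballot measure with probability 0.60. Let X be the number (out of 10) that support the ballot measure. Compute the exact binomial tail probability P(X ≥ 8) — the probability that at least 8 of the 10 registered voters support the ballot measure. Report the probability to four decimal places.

X is binomial with n = 10 and p = 0.60.
P(X ≥ 8) = C(10,8)·0.60^8·0.40^2 + C(10,9)·0.60^9·0.40^1 + C(10,10)·0.60^10·0.40^0.
= 0.120932 + 0.040311 + 0.006047 = 0.1673.

P = 0.1673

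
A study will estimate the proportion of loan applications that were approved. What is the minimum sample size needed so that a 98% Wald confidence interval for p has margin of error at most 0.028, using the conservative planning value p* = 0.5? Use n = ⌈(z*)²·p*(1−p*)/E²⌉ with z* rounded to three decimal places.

n = 1726

The 98% critical value is z* = 2.326.
p*(1−p*) = 0.2500.
Required n before rounding: 5.410276 × 0.2500 / 0.028² = 1725.216.
⌈1725.216⌉ = 1726.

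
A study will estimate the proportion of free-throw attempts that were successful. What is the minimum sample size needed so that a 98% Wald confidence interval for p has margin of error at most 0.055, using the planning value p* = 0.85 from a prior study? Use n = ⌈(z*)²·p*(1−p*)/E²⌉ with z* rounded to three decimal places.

n = 229

The 98% critical value is z* = 2.326.
p*(1−p*) = 0.85·0.15 = 0.1275.
Required n before rounding: 5.410276 × 0.1275 / 0.055² = 228.036.
⌈228.036⌉ = 229.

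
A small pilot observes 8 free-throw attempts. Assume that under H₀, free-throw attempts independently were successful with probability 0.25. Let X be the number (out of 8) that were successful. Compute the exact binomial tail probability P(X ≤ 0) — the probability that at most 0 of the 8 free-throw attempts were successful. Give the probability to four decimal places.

P = 0.1001

X ~ Binomial(n=8, p=0.25).
P(X ≤ 0) = C(8,0)·0.25^0·0.75^8.
= 0.100113 = 0.1001.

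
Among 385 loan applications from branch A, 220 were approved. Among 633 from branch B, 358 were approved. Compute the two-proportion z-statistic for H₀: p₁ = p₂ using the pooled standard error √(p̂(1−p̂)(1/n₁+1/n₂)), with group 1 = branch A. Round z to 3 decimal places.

p̂₁ = 220/385 = 0.57143, p̂₂ = 358/633 = 0.56556.
Pooled p̂ = (220+358)/(385+633) = 578/1018 = 0.56778.
Pooled SE = √[0.2454059·0.00417718] ≈ 0.032017.
z = (p̂₁ − p̂₂)/SE = (0.57143 − 0.56556)/0.032017 = 0.00587/0.032017 = 0.183.

z = 0.183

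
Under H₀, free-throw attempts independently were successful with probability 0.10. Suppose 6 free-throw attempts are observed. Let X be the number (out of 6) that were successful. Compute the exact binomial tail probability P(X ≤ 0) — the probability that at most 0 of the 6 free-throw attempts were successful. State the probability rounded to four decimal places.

P = 0.5314

X ~ Binomial(n=6, p=0.10).
P(X ≤ 0) = C(6,0)·0.10^0·0.90^6.
= 0.531441 = 0.5314.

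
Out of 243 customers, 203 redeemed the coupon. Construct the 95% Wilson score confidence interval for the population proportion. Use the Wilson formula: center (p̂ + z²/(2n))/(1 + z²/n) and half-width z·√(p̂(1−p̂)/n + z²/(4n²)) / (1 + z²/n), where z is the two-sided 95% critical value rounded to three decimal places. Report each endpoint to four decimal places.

Here p̂ = 203/243 = 0.83539 and z = 1.960 (z² = 3.841600).
Denominator 1 + z²/n = 1 + 3.841600/243 = 1.015809.
Center = (0.83539 + 0.007905)/1.015809 = 0.83017.
Radicand: p̂(1−p̂)/n + z²/(4n²) = 0.000565897 + 0.000016264 = 0.000582161.
Half-width = 1.960·√0.000582161/1.015809 = 0.04655.
Interval: 0.83017 ± 0.04655 → (0.7836, 0.8767).

(0.7836, 0.8767)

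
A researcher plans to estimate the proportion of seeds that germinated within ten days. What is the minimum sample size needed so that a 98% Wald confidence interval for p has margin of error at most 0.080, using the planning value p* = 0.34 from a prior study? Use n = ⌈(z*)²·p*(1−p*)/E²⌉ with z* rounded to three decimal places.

For 98% confidence, z* = 2.326.
p*(1−p*) = 0.34·0.66 = 0.2244.
Required n before rounding: 5.410276 × 0.2244 / 0.080² = 189.698.
⌈189.698⌉ = 190.

n = 190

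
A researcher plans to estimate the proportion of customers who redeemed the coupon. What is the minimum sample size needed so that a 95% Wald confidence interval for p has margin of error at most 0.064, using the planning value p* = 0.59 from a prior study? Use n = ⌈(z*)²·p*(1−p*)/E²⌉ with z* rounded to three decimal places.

z* = 1.960 at the 95% level.
p*(1−p*) = 0.2419.
(z*)²·p*(1−p*)/E² = 3.841600·0.2419/0.004096 = 226.876.
⌈226.876⌉ = 227.

n = 227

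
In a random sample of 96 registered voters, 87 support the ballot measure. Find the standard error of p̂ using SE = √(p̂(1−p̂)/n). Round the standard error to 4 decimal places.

SE = 0.0297

p̂ = 87/96 = 0.90625.
p̂(1−p̂) = 0.084961.
Dividing by n and taking the root: √0.000885010 = 0.0297.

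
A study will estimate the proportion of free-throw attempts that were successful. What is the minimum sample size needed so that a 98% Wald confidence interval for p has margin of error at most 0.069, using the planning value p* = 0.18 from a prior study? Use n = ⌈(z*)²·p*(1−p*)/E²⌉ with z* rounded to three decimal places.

n = 168

z* = 2.326 at the 98% level.
p*(1−p*) = 0.18·0.82 = 0.1476.
Required n before rounding: 5.410276 × 0.1476 / 0.069² = 167.729.
⌈167.729⌉ = 168.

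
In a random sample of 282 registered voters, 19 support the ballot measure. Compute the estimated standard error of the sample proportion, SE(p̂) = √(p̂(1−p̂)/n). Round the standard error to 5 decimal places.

SE = 0.01493

p̂ = 19/282 = 0.06738.
p̂(1−p̂) = 0.062840.
SE = √(0.062840/282) = √0.000222837 = 0.01493.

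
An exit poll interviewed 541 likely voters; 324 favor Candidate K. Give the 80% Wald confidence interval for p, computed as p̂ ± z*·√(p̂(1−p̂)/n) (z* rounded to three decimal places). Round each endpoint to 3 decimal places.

(0.572, 0.626)

The sample proportion is 324/541 = 0.59889.
Standard error of p̂: √(0.240221/541) = √0.000444031 = 0.021072.
z* = 1.282 at the 80% level.
Margin of error: 1.282 × 0.021072 = 0.02701.
CI: 0.59889 ± 0.02701 = (0.572, 0.626).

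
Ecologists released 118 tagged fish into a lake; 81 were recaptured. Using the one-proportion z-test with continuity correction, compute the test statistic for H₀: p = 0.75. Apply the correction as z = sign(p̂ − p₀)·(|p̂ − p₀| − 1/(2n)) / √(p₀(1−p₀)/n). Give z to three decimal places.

z = -1.488

p̂ = 81/118 = 0.68644. p̂ − p₀ = -0.063559.
Continuity correction 1/(2n) = 1/236 = 0.004237.
Corrected numerator: |-0.063559| − 0.004237 = 0.059322.
Under H₀, SE = √(p₀(1−p₀)/n) = √(0.75·0.25/118) = √0.001588983 = 0.039862.
z = −0.059322/0.039862 = -1.488.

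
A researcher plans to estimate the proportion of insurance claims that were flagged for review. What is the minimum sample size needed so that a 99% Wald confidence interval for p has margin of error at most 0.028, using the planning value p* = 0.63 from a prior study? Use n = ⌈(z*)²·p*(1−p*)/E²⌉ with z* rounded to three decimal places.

The 99% critical value is z* = 2.576.
p*(1−p*) = 0.2331.
Required n before rounding: 6.635776 × 0.2331 / 0.028² = 1972.958.
⌈1972.958⌉ = 1973.

n = 1973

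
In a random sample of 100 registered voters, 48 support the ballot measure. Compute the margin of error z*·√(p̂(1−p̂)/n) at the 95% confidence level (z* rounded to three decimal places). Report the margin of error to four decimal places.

With x = 48 successes in n = 100, p̂ = 0.48000.
SE(p̂) = √(0.48000·0.52000/100) = 0.049960.
The 95% critical value is z* = 1.960.
So ME = 0.0979.

ME = 0.0979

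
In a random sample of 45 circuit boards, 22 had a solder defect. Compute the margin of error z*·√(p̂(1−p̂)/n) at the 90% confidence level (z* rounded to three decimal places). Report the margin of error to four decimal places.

ME = 0.1226

The sample proportion is 22/45 = 0.48889.
Standard error of p̂: √(0.249877/45) = √0.005552812 = 0.074517.
The 90% critical value is z* = 1.645.
So ME = 0.1226.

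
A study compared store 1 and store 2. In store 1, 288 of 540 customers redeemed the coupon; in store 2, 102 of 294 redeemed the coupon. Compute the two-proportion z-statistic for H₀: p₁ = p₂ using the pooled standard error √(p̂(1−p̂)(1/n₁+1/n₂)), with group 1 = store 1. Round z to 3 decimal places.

p̂₁ = 288/540 = 0.53333, p̂₂ = 102/294 = 0.34694.
Pooling: p̂ = 390/834 = 0.46763.
SE = √[p̂(1−p̂)(1/n₁+1/n₂)] = √[0.46763·0.53237·(1/540+1/294)] ≈ 0.036163.
z = 0.18639/0.036163 = 5.154.

z = 5.154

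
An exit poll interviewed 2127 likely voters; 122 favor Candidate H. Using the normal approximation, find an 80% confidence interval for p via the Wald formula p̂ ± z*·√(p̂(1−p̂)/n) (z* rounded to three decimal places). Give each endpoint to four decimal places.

Sample proportion p̂ = 122/2127 = 0.05736.
SE(p̂) = √(0.05736·0.94264/2127) = 0.005042.
For 80% confidence, z* = 1.282.
Margin of error: 1.282 × 0.005042 = 0.00646.
So the interval runs from 0.0509 to 0.0638.

(0.0509, 0.0638)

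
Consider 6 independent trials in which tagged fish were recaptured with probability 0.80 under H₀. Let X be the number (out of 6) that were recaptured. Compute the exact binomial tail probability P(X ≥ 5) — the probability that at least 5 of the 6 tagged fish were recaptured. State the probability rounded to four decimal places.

P = 0.6554

X ~ Binomial(n=6, p=0.80).
P(X ≥ 5) = C(6,5)·0.80^5·0.20^1 + C(6,6)·0.80^6·0.20^0.
= 0.393216 + 0.262144 = 0.6554.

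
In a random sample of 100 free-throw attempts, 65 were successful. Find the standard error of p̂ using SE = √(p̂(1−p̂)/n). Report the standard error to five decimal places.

SE = 0.04770

The sample proportion is 65/100 = 0.65000.
p̂(1−p̂) = 0.65000·0.35000 = 0.227500.
SE = √(0.227500/100) = 0.04770.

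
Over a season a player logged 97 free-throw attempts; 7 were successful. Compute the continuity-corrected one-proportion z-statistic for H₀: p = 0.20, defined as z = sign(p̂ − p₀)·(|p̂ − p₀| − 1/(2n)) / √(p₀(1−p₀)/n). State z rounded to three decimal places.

z = -3.021

The sample proportion is 7/97 = 0.07216. p̂ − p₀ = -0.127835.
1/(2n) = 0.005155.
Corrected numerator: |-0.127835| − 0.005155 = 0.122680.
Under H₀, SE = √(p₀(1−p₀)/n) = √(0.20·0.80/97) = √0.001649485 = 0.040614.
z = −0.122680/0.040614 = -3.021.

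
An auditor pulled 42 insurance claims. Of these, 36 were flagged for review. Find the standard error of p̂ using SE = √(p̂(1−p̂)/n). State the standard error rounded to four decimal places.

SE = 0.0540

With x = 36 successes in n = 42, p̂ = 0.85714.
p̂(1−p̂) = 0.85714·0.14286 = 0.122451.
SE = √(0.122451/42) = √0.002915500 = 0.0540.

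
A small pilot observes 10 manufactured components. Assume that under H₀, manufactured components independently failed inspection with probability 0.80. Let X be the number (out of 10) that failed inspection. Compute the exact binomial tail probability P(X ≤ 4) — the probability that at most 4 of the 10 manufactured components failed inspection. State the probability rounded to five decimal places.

P = 0.00637

X ~ Binomial(n=10, p=0.80).
P(X ≤ 4) = Σ_{j=0}^{4} C(10,j)·0.80^j·0.20^{10−j}.
= 0.000000 + 0.000004 + 0.000074 + 0.000786 + 0.005505 = 0.00637.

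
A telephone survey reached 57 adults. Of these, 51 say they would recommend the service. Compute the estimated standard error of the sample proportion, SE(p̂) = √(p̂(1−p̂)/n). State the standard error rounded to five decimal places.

Sample proportion p̂ = 51/57 = 0.89474.
p̂(1−p̂) = 0.89474·0.10526 = 0.094180.
Dividing by n and taking the root: √0.001652281 = 0.04065.

SE = 0.04065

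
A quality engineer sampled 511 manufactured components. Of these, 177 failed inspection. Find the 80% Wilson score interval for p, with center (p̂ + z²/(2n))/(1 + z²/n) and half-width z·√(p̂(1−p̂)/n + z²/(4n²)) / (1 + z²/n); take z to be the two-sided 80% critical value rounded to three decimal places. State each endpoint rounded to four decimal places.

(0.3199, 0.3738)

p̂ = 177/511 = 0.34638; z = 1.282, so z² = 1.643524.
Denominator 1 + z²/n = 1 + 1.643524/511 = 1.003216.
Center = (0.34638 + 0.001608)/1.003216 = 0.34687.
Radicand: p̂(1−p̂)/n + z²/(4n²) = 0.000443054 + 0.000001574 = 0.000444628.
Half-width = z·√(radicand)/denom = 1.282·0.021086/1.003216 = 0.02695.
Interval: 0.34687 ± 0.02695 → (0.3199, 0.3738).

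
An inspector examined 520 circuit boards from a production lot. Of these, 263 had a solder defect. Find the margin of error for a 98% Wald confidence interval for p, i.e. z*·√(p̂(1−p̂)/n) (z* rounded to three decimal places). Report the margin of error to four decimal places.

ME = 0.0510

Sample proportion p̂ = 263/520 = 0.50577.
SE = √(p̂(1−p̂)/n) = √(0.249967/520) = 0.021925.
For 98% confidence, z* = 2.326.
ME = 2.326·0.021925 = 0.0510.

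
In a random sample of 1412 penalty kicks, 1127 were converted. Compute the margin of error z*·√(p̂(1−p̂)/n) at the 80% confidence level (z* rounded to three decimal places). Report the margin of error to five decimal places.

With x = 1127 successes in n = 1412, p̂ = 0.79816.
SE(p̂) = √(0.79816·0.20184/1412) = 0.010682.
z* = 1.282 at the 80% level.
ME = 1.282·0.010682 = 0.01369.

ME = 0.01369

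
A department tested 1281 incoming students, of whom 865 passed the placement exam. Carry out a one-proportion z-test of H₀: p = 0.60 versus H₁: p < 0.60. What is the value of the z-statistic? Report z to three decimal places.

The sample proportion is 865/1281 = 0.67525.
Null standard error: √(0.60·0.40/1281) = √0.000187354 = 0.013688.
z = (0.67525 − 0.60)/0.013688 = 0.07525/0.013688 = 5.498.

z = 5.498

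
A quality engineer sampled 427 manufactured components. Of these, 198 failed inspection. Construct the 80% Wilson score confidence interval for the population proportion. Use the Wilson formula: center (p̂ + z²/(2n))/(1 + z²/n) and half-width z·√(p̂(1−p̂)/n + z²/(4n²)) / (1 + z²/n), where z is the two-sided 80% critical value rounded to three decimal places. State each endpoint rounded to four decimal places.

Here p̂ = 198/427 = 0.46370 and z = 1.282 (z² = 1.643524).
Denominator 1 + z²/n = 1 + 1.643524/427 = 1.003849.
Center = (0.46370 + 0.001925)/1.003849 = 0.46384.
Radicand: p̂(1−p̂)/n + z²/(4n²) = 0.000582394 + 0.000002254 = 0.000584648.
Half-width = 1.282·√0.000584648/1.003849 = 0.03088.
Interval: 0.46384 ± 0.03088 → (0.4330, 0.4947).

(0.4330, 0.4947)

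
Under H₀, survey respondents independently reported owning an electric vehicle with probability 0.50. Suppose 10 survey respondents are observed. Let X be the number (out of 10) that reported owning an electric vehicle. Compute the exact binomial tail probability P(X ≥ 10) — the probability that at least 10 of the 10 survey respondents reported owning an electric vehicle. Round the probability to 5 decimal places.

X ~ Binomial(n=10, p=0.50).
P(X ≥ 10) = C(10,10)·0.50^10·0.50^0.
= 0.000977 = 0.00098.

P = 0.00098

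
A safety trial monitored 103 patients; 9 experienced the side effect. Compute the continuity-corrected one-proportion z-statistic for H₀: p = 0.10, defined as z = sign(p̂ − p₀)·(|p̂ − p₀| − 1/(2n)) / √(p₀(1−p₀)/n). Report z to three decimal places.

z = -0.263

With x = 9 successes in n = 103, p̂ = 0.08738. p̂ − p₀ = -0.012621.
Continuity correction 1/(2n) = 1/206 = 0.004854.
Corrected numerator: |-0.012621| − 0.004854 = 0.007767.
Under H₀, SE = √(p₀(1−p₀)/n) = √(0.10·0.90/103) = √0.000873786 = 0.029560.
z = (−)0.007767/0.029560 = -0.263.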